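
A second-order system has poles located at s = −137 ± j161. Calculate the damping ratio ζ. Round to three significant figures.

ζ ≈ 0.648

With σ = 137, ω_d = 161: ω_n = √(σ²+ω_d²) = 211 rad/s, ζ = σ/ω_n = 0.648.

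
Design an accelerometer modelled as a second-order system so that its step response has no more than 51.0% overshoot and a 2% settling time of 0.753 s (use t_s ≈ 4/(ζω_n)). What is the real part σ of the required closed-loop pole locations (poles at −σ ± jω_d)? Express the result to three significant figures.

The settling-time spec alone fixes σ = ζω_n = 4/t_s = 4/0.753 = 5.31.
(Overshoot then fixes ζ = 0.210 and hence ω_d = σ·√(1−ζ²)/ζ = 24.8 rad/s.)

σ ≈ 5.31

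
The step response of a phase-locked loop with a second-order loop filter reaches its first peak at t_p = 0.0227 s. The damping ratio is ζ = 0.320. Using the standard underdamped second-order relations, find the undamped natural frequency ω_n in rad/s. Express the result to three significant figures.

Peak time t_p = π/ω_d, so ω_d = π/t_p = π/0.0227 = 138 rad/s.
ω_n = ω_d/√(1−ζ²) = 138/√0.898 = 146 rad/s.

ω_n ≈ 146 rad/s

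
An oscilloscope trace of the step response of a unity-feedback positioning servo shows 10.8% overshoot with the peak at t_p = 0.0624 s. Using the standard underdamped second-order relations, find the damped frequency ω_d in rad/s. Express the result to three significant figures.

t_p = π/ω_d, so ω_d = π/0.0624 = 50.3 rad/s.

ω_d ≈ 50.3 rad/s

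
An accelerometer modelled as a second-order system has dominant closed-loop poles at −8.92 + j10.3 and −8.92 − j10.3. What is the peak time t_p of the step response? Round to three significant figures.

t_p ≈ 0.305 s

t_p = π/ω_d with ω_d = 10.3 (the imaginary part), so t_p = 0.305 s.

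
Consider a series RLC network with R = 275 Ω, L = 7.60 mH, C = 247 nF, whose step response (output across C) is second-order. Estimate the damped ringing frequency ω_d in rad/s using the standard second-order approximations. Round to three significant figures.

ω_d ≈ 14300 rad/s

For a series RLC circuit (capacitor voltage as output), ω_n = 1/√(LC) = 1/√(7.60 mH · 247 nF) = 23100 rad/s.
ζ = (R/2)·√(C/L) = (275/2)·√(247 nF/7.60 mH) = 0.784.
The damped frequency ω_d = ω_n√(1−ζ²) = 14300 rad/s.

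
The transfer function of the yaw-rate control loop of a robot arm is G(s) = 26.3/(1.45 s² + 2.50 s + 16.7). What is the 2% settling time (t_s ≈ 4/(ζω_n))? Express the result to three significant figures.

Dividing through by 1.45: denominator becomes s² + 1.724 s + 11.52.
So ω_n = √11.52 = 3.39 rad/s and ζ = 1.724/(2·3.39) = 0.254.
t_s ≈ 4/(ζω_n) = 4.64 s.

t_s ≈ 4.64 s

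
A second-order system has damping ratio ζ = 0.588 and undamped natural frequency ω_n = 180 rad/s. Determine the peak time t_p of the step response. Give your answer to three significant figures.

The damped frequency is ω_d = ω_n√(1−ζ²) = 180·√(1−0.346) = 146 rad/s.
Peak time t_p = π/ω_d = π/146 = 0.0216 s.

t_p ≈ 0.0216 s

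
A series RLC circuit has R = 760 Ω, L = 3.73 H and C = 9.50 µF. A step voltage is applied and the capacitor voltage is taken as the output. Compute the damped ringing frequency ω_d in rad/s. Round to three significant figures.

ω_d ≈ 134 rad/s

For a series RLC circuit (capacitor voltage as output), ω_n = 1/√(LC) = 1/√(3.73 H · 9.50 µF) = 168 rad/s.
ζ = (R/2)·√(C/L) = (760/2)·√(9.50 µF/3.73 H) = 0.606.
ω_d = ω_n√(1−ζ²) = 134 rad/s.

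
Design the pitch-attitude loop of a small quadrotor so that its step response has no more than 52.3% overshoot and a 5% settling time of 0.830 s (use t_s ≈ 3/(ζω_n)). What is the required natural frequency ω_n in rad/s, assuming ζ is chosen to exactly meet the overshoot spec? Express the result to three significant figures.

ω_n ≈ 17.9 rad/s

From %OS = 100·exp(−πζ/√(1−ζ²)), invert to get ζ = −ln(OS)/√(π² + ln²(OS)) with OS = 0.523.
−ln 0.523 = 0.6482, so ζ = 0.6482/√(π² + 0.4201) = 0.202.
Then ω_n = 3/(ζ t_s) = 3/(0.202 × 0.830) = 17.9 rad/s.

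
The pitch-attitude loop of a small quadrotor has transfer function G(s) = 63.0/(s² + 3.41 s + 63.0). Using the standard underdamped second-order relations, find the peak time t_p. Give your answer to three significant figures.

t_p ≈ 0.405 s

Comparing the denominator to s² + 2ζω_n s + ω_n²: ω_n = √63.0 = 7.94 rad/s, and 2ζω_n = 3.41 so ζ = 3.41/(2·7.94) = 0.215.
The damped frequency ω_d = ω_n√(1−ζ²) = 7.75 rad/s. Then t_p = π/ω_d = 0.405 s.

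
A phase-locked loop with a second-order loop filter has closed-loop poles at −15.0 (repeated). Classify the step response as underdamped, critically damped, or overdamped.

Since there is a repeated negative-real pole, the response is critically damped.

critically damped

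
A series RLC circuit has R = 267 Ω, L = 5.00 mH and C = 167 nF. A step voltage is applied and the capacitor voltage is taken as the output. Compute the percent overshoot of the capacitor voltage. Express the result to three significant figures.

For a series RLC circuit (capacitor voltage as output), ω_n = 1/√(LC) = 1/√(5.00 mH · 167 nF) = 34600 rad/s.
ζ = (R/2)·√(C/L) = (267/2)·√(167 nF/5.00 mH) = 0.772.
%OS = 100·exp(−πζ/√(1−ζ²)) = 2.21%.

%OS ≈ 2.21%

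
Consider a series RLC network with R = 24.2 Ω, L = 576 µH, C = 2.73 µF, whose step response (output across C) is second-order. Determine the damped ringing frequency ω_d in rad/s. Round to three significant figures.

For a series RLC circuit (capacitor voltage as output), ω_n = 1/√(LC) = 1/√(576 µH · 2.73 µF) = 25200 rad/s.
ζ = (R/2)·√(C/L) = (24.2/2)·√(2.73 µF/576 µH) = 0.833.
ω_d = ω_n√(1−ζ²) = 14000 rad/s.

ω_d ≈ 14000 rad/s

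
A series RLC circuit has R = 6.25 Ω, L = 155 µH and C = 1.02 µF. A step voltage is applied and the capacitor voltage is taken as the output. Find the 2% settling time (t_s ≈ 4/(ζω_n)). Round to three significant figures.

For a series RLC circuit (capacitor voltage as output), ω_n = 1/√(LC) = 1/√(155 µH · 1.02 µF) = 79500 rad/s.
ζ = (R/2)·√(C/L) = (6.25/2)·√(1.02 µF/155 µH) = 0.254.
t_s ≈ 4/(ζω_n) = 0.000198 s.

t_s ≈ 0.000198 s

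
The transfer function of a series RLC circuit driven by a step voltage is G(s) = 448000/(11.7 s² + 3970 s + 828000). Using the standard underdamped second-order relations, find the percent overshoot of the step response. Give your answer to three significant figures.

%OS ≈ 7.42%

Dividing through by 11.7: denominator becomes s² + 339.3 s + 70770.
So ω_n = √70770 = 266 rad/s and ζ = 339.3/(2·266) = 0.638.
%OS = 100·exp(−πζ/√(1−ζ²)) = 7.42%.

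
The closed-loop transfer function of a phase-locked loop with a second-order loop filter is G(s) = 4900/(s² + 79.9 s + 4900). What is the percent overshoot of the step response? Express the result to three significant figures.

ω_n = √4900 = 70.0 rad/s; ζ = 79.9/(2·70.0) = 0.571.
%OS = 100 e^{−πζ/√(1−ζ²)} with ζ = 0.571 gives 11.3%.

%OS ≈ 11.3%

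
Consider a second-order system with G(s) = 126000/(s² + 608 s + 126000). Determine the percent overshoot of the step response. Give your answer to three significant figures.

%OS ≈ 0.545%

ω_n = √126000 = 355 rad/s; ζ = 608/(2·355) = 0.856.
Overshoot: exp(−π·0.856/√(1−0.856²)) = 0.00545, i.e. 0.545%.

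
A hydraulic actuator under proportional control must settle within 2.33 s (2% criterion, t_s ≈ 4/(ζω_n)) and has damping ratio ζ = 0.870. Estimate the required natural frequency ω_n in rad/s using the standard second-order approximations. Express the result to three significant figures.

ω_n ≈ 1.97 rad/s

Rearranging t_s ≈ 4/(ζω_n) gives ω_n = 4/(ζ·t_s) = 4/(0.870 × 2.33) = 1.97 rad/s.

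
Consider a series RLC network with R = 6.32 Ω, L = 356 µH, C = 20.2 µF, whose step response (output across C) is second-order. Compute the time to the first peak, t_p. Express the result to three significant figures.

t_p ≈ 0.000405 s

For a series RLC circuit (capacitor voltage as output), ω_n = 1/√(LC) = 1/√(356 µH · 20.2 µF) = 11800 rad/s.
ζ = (R/2)·√(C/L) = (6.32/2)·√(20.2 µF/356 µH) = 0.753.
ω_d = 11800·√(1 − 0.753²) = 7760 rad/s. t_p = π/ω_d = 0.000405 s.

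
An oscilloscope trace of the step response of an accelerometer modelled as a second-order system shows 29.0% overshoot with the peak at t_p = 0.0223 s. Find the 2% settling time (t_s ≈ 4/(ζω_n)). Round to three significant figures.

The overshoot fixes ζ = −ln(OS)/√(π²+ln²(OS)) = 0.367.
t_p = π/ω_d ⇒ ω_d = 141 rad/s; then ω_n = ω_d/√(1−ζ²) = 151 rad/s.
t_s ≈ 4/(ζω_n) = 4/(0.367·151) = 0.0721 s.

t_s ≈ 0.0721 s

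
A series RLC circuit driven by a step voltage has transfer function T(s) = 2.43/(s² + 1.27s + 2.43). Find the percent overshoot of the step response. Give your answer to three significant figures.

ω_n = √2.43 = 1.56 rad/s; ζ = 1.27/(2·1.56) = 0.407.
Overshoot: exp(−π·0.407/√(1−0.407²)) = 0.246, i.e. 24.6%.

%OS ≈ 24.6%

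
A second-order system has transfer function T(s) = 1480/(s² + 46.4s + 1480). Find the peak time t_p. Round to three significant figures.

t_p ≈ 0.102 s

ω_n = √1480 = 38.5 rad/s; ζ = 46.4/(2·38.5) = 0.603.
ω_d = ω_n√(1−ζ²) = 30.7 rad/s. Then t_p = π/ω_d = 0.102 s.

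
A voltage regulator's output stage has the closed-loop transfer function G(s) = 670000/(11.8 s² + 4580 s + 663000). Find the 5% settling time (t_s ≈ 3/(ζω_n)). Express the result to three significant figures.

t_s ≈ 0.0155 s

Dividing through by 11.8: denominator becomes s² + 388.1 s + 56190.
So ω_n = √56190 = 237 rad/s and ζ = 388.1/(2·237) = 0.819.
t_s ≈ 3/(ζω_n) = 0.0155 s.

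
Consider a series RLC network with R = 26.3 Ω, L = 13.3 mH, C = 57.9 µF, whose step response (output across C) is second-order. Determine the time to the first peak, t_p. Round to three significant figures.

For a series RLC circuit (capacitor voltage as output), ω_n = 1/√(LC) = 1/√(13.3 mH · 57.9 µF) = 1140 rad/s.
ζ = (R/2)·√(C/L) = (26.3/2)·√(57.9 µF/13.3 mH) = 0.868.
The damped frequency ω_d = ω_n√(1−ζ²) = 567 rad/s. t_p = π/ω_d = 0.00554 s.

t_p ≈ 0.00554 s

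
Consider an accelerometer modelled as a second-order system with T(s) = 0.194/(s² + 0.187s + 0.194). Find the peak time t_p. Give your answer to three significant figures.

ω_n = √0.194 = 0.440 rad/s; ζ = 0.187/(2·0.440) = 0.212.
ω_d = 0.440·√(1 − 0.212²) = 0.430 rad/s. Then t_p = π/ω_d = 7.30 s.

t_p ≈ 7.30 s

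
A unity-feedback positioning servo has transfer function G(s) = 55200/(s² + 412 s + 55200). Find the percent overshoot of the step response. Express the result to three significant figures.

ω_n = √55200 = 235 rad/s; ζ = 412/(2·235) = 0.877.
%OS = 100 e^{−πζ/√(1−ζ²)} with ζ = 0.877 gives 0.325%.

%OS ≈ 0.325%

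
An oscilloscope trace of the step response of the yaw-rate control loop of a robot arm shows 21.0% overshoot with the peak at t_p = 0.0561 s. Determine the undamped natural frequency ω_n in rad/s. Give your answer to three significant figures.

From the overshoot, ζ = −ln(OS)/√(π²+ln²(OS)) = 0.445.
t_p = π/ω_d ⇒ ω_d = 56.0 rad/s; then ω_n = ω_d/√(1−ζ²) = 62.5 rad/s.

ω_n ≈ 62.5 rad/s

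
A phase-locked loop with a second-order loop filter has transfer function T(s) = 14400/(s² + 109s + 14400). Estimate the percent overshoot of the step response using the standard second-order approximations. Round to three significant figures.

%OS ≈ 20.2%

ω_n = √14400 = 120 rad/s; ζ = 109/(2·120) = 0.454.
Overshoot: exp(−π·0.454/√(1−0.454²)) = 0.202, i.e. 20.2%.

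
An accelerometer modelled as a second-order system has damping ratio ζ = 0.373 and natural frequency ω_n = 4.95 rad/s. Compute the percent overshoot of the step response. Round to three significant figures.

%OS ≈ 28.3%

For an underdamped second-order system, %OS = 100·exp(−πζ/√(1−ζ²)).
πζ/√(1−ζ²) = π·0.373/√(1−0.139) = 1.263, so %OS = 100·e^(−1.263) = 28.3%.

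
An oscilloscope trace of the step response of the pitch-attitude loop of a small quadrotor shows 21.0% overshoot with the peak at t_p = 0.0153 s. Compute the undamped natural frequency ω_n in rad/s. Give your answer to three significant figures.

ω_n ≈ 229 rad/s

From the overshoot, ζ = −ln(OS)/√(π²+ln²(OS)) = 0.445.
t_p = π/ω_d ⇒ ω_d = 205 rad/s; then ω_n = ω_d/√(1−ζ²) = 229 rad/s.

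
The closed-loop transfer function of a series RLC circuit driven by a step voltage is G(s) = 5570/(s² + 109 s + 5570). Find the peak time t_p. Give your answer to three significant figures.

t_p ≈ 0.0616 s

Matching coefficients with s² + 2ζω_n s + ω_n² gives ω_n² = 5570 ⇒ ω_n = 74.6 rad/s, and ζ = 109/(2ω_n) = 0.730.
ω_d = ω_n√(1−ζ²) = 51.0 rad/s. Then t_p = π/ω_d = 0.0616 s.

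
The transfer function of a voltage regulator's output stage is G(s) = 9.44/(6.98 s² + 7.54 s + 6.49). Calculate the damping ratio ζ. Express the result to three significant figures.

ζ ≈ 0.560

Dividing through by 6.98: denominator becomes s² + 1.080 s + 0.9298.
So ω_n = √0.9298 = 0.964 rad/s and ζ = 1.080/(2·0.964) = 0.560.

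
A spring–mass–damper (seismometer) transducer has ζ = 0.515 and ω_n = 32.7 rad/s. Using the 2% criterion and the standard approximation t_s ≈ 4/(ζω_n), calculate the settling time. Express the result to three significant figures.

t_s ≈ 0.238 s

t_s ≈ 4/(ζω_n) = 4/(0.515 × 32.7) = 0.238 s.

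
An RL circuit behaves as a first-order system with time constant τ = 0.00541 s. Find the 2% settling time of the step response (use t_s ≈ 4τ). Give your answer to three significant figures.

t_s ≈ 0.0216 s

t_s ≈ 4τ = 0.0216 s.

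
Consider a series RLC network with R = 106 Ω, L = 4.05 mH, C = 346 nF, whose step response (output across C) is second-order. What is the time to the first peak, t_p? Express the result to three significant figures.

t_p ≈ 0.000135 s

For a series RLC circuit (capacitor voltage as output), ω_n = 1/√(LC) = 1/√(4.05 mH · 346 nF) = 26700 rad/s.
ζ = (R/2)·√(C/L) = (106/2)·√(346 nF/4.05 mH) = 0.490.
The damped frequency ω_d = ω_n√(1−ζ²) = 23300 rad/s. t_p = π/ω_d = 0.000135 s.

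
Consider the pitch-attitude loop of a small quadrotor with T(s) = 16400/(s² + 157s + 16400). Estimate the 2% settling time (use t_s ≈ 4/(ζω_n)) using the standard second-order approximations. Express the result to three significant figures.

t_s ≈ 0.0510 s

Comparing the denominator to s² + 2ζω_n s + ω_n²: ω_n = √16400 = 128 rad/s, and 2ζω_n = 157 so ζ = 157/(2·128) = 0.613.
t_s ≈ 4/(ζω_n) = 4/(0.613·128) = 0.0510 s.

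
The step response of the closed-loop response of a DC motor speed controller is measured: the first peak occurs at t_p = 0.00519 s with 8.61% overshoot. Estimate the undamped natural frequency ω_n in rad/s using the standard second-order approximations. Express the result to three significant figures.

ω_n ≈ 768 rad/s

From the overshoot, ζ = −ln(OS)/√(π²+ln²(OS)) = 0.615.
From t_p = π/ω_d, ω_d = π/0.00519 = 605 rad/s, so ω_n = ω_d/√(1−ζ²) = 768 rad/s.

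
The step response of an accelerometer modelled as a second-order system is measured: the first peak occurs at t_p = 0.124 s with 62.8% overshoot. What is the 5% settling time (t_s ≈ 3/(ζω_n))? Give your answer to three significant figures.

ζ from %OS: ζ = |ln 0.628|/√(π²+ln²0.628) = 0.146.
From t_p = π/ω_d, ω_d = π/0.124 = 25.3 rad/s, so ω_n = ω_d/√(1−ζ²) = 25.6 rad/s.
t_s ≈ 3/(ζω_n) = 3/(0.146·25.6) = 0.800 s.

t_s ≈ 0.800 s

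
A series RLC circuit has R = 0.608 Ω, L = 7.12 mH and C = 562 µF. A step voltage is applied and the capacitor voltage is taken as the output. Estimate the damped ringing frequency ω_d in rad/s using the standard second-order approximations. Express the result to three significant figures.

ω_d ≈ 498 rad/s

For a series RLC circuit (capacitor voltage as output), ω_n = 1/√(LC) = 1/√(7.12 mH · 562 µF) = 500 rad/s.
ζ = (R/2)·√(C/L) = (0.608/2)·√(562 µF/7.12 mH) = 0.0854.
The damped frequency ω_d = ω_n√(1−ζ²) = 498 rad/s.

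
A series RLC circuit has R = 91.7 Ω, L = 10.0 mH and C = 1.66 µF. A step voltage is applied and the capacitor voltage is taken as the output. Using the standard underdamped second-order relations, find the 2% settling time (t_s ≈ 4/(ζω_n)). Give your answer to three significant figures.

For a series RLC circuit (capacitor voltage as output), ω_n = 1/√(LC) = 1/√(10.0 mH · 1.66 µF) = 7760 rad/s.
ζ = (R/2)·√(C/L) = (91.7/2)·√(1.66 µF/10.0 mH) = 0.591.
t_s ≈ 4/(ζω_n) = 0.000872 s.

t_s ≈ 0.000872 s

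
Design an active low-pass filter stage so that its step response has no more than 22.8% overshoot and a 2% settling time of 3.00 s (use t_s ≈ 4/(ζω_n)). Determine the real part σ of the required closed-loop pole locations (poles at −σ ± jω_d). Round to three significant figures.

The settling-time spec alone fixes σ = ζω_n = 4/t_s = 4/3.00 = 1.33.
(Overshoot then fixes ζ = 0.426 and hence ω_d = σ·√(1−ζ²)/ζ = 2.83 rad/s.)

σ ≈ 1.33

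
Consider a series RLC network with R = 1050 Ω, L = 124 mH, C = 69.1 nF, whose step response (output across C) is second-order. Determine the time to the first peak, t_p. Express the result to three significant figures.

t_p ≈ 0.000316 s

For a series RLC circuit (capacitor voltage as output), ω_n = 1/√(LC) = 1/√(124 mH · 69.1 nF) = 10800 rad/s.
ζ = (R/2)·√(C/L) = (1050/2)·√(69.1 nF/124 mH) = 0.392.
ω_d = ω_n√(1−ζ²) = 9940 rad/s. t_p = π/ω_d = 0.000316 s.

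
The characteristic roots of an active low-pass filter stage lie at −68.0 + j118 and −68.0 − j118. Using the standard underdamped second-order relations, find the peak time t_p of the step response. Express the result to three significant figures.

t_p ≈ 0.0266 s

t_p = π/ω_d with ω_d = 118 (the imaginary part), so t_p = 0.0266 s.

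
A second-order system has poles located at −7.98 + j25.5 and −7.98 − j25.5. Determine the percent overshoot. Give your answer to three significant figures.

|pole| = ω_n = √(7.98² + 25.5²) = 26.7 rad/s; ζ = cos θ = σ/ω_n = 0.299.
%OS = 100 e^{−πζ/√(1−ζ²)} with ζ = 0.299 gives 37.4%.

%OS ≈ 37.4%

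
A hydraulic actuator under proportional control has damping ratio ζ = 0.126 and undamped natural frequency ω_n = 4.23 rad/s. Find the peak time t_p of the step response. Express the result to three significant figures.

The damped frequency is ω_d = ω_n√(1−ζ²) = 4.23·√(1−0.0159) = 4.20 rad/s.
Peak time t_p = π/ω_d = π/4.20 = 0.749 s.

t_p ≈ 0.749 s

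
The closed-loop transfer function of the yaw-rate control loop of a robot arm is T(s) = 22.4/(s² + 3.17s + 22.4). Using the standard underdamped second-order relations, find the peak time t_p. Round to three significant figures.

Comparing the denominator to s² + 2ζω_n s + ω_n²: ω_n = √22.4 = 4.73 rad/s, and 2ζω_n = 3.17 so ζ = 3.17/(2·4.73) = 0.335.
ω_d = 4.73·√(1 − 0.335²) = 4.46 rad/s. Then t_p = π/ω_d = 0.704 s.

t_p ≈ 0.704 s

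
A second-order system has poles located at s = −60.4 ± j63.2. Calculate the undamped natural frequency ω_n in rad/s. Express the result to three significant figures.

The poles are at −σ ± jω_d with σ = 60.4 and ω_d = 63.2, so ω_n = √(σ²+ω_d²) = 87.4 rad/s and ζ = σ/ω_n = 0.691.

ω_n ≈ 87.4 rad/s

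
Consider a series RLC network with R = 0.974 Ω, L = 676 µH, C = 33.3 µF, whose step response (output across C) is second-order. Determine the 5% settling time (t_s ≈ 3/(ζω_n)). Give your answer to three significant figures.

For a series RLC circuit (capacitor voltage as output), ω_n = 1/√(LC) = 1/√(676 µH · 33.3 µF) = 6670 rad/s.
ζ = (R/2)·√(C/L) = (0.974/2)·√(33.3 µF/676 µH) = 0.108.
t_s ≈ 3/(ζω_n) = 0.00416 s.

t_s ≈ 0.00416 s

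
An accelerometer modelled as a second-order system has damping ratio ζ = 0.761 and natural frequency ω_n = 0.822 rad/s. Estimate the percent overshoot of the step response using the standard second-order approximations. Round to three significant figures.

For an underdamped second-order system, %OS = 100·exp(−πζ/√(1−ζ²)).
πζ/√(1−ζ²) = π·0.761/√(1−0.579) = 3.685, so %OS = 100·e^(−3.685) = 2.51%.

%OS ≈ 2.51%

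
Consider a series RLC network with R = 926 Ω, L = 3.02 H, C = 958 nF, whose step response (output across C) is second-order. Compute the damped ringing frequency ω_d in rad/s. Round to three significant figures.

ω_d ≈ 568 rad/s

For a series RLC circuit (capacitor voltage as output), ω_n = 1/√(LC) = 1/√(3.02 H · 958 nF) = 588 rad/s.
ζ = (R/2)·√(C/L) = (926/2)·√(958 nF/3.02 H) = 0.261.
ω_d = ω_n√(1−ζ²) = 568 rad/s.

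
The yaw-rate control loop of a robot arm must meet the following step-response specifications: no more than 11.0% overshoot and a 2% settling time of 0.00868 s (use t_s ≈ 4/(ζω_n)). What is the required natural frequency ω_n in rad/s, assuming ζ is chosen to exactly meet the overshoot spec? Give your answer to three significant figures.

Inverting the overshoot relation: ζ = |ln 0.110|/√(π² + ln²0.110) = 0.575.
From t_s ≈ 4/(ζω_n): ω_n = 4/(ζ·t_s) = 4/(0.575·0.00868) = 802 rad/s.

ω_n ≈ 802 rad/s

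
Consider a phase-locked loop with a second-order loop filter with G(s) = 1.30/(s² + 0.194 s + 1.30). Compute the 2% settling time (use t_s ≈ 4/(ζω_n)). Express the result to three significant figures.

Matching coefficients with s² + 2ζω_n s + ω_n² gives ω_n² = 1.30 ⇒ ω_n = 1.14 rad/s, and ζ = 0.194/(2ω_n) = 0.0851.
t_s ≈ 4/(ζω_n) = 4/(0.0851·1.14) = 41.2 s.

t_s ≈ 41.2 s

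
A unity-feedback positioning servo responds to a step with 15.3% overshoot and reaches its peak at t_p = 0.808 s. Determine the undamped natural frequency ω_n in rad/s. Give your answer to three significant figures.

ω_n ≈ 4.53 rad/s

From the overshoot, ζ = −ln(OS)/√(π²+ln²(OS)) = 0.513.
t_p = π/ω_d ⇒ ω_d = 3.89 rad/s; then ω_n = ω_d/√(1−ζ²) = 4.53 rad/s.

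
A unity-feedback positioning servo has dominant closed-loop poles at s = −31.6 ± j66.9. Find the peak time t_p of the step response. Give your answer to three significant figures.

t_p = π/ω_d with ω_d = 66.9 (the imaginary part), so t_p = 0.0470 s.

t_p ≈ 0.0470 s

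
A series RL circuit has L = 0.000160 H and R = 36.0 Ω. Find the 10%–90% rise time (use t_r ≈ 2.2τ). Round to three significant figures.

τ = L/R = 0.000160/36.0 = 0.00000444 s.
t_r ≈ 2.2τ = 0.00000978 s.

t_r ≈ 0.00000978 s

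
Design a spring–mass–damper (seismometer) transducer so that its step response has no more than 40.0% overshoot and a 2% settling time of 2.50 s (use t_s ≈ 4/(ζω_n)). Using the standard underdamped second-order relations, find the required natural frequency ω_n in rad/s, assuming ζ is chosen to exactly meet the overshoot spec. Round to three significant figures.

ω_n ≈ 5.71 rad/s

From %OS = 100·exp(−πζ/√(1−ζ²)), invert to get ζ = −ln(OS)/√(π² + ln²(OS)) with OS = 0.400.
−ln 0.400 = 0.9163, so ζ = 0.9163/√(π² + 0.8396) = 0.280.
Then ω_n = 4/(ζ t_s) = 4/(0.280 × 2.50) = 5.71 rad/s.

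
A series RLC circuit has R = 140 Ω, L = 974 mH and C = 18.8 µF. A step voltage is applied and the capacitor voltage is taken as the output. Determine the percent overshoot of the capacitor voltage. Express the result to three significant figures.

%OS ≈ 36.2%

For a series RLC circuit (capacitor voltage as output), ω_n = 1/√(LC) = 1/√(974 mH · 18.8 µF) = 234 rad/s.
ζ = (R/2)·√(C/L) = (140/2)·√(18.8 µF/974 mH) = 0.308.
%OS = 100 e^{−πζ/√(1−ζ²)} with ζ = 0.308 gives 36.2%.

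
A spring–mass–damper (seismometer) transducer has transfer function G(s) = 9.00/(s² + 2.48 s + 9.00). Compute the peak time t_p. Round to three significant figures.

t_p ≈ 1.15 s

Matching coefficients with s² + 2ζω_n s + ω_n² gives ω_n² = 9.00 ⇒ ω_n = 3.00 rad/s, and ζ = 2.48/(2ω_n) = 0.413.
ω_d = 3.00·√(1 − 0.413²) = 2.73 rad/s. Then t_p = π/ω_d = 1.15 s.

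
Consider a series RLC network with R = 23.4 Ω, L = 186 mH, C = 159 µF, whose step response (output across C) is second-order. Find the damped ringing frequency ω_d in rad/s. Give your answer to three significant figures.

For a series RLC circuit (capacitor voltage as output), ω_n = 1/√(LC) = 1/√(186 mH · 159 µF) = 184 rad/s.
ζ = (R/2)·√(C/L) = (23.4/2)·√(159 µF/186 mH) = 0.342.
ω_d = ω_n√(1−ζ²) = 173 rad/s.

ω_d ≈ 173 rad/s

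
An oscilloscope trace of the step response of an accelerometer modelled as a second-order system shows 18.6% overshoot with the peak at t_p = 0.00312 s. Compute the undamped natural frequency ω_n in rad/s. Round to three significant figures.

From the overshoot, ζ = −ln(OS)/√(π²+ln²(OS)) = 0.472.
From t_p = π/ω_d, ω_d = π/0.00312 = 1010 rad/s, so ω_n = ω_d/√(1−ζ²) = 1140 rad/s.

ω_n ≈ 1140 rad/s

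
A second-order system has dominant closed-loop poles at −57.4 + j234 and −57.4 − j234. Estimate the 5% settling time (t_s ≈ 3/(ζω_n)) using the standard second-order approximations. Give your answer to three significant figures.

For poles at −σ ± jω_d, ζω_n = σ = 57.4, so t_s ≈ 3/σ = 0.0523 s.

t_s ≈ 0.0523 s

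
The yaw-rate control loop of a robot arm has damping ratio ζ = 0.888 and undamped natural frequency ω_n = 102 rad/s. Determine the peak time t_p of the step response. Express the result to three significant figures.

t_p ≈ 0.0670 s

The damped frequency is ω_d = ω_n√(1−ζ²) = 102·√(1−0.789) = 46.9 rad/s.
Peak time t_p = π/ω_d = π/46.9 = 0.0670 s.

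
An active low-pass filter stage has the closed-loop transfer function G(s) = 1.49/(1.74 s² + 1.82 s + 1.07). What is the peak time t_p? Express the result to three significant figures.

t_p ≈ 5.38 s

Dividing through by 1.74: denominator becomes s² + 1.046 s + 0.6149.
So ω_n = √0.6149 = 0.784 rad/s and ζ = 1.046/(2·0.784) = 0.667.
ω_d = 0.784·√(1 − 0.667²) = 0.584 rad/s. t_p = π/ω_d = 5.38 s.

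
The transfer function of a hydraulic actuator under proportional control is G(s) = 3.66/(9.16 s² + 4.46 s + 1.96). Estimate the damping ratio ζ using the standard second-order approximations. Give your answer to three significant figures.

Dividing through by 9.16: denominator becomes s² + 0.4869 s + 0.2140.
So ω_n = √0.2140 = 0.463 rad/s and ζ = 0.4869/(2·0.463) = 0.526.

ζ ≈ 0.526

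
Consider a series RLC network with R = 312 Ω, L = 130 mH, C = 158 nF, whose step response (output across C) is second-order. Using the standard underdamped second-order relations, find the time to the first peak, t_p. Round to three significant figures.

t_p ≈ 0.000457 s

For a series RLC circuit (capacitor voltage as output), ω_n = 1/√(LC) = 1/√(130 mH · 158 nF) = 6980 rad/s.
ζ = (R/2)·√(C/L) = (312/2)·√(158 nF/130 mH) = 0.172.
The damped frequency ω_d = ω_n√(1−ζ²) = 6870 rad/s. t_p = π/ω_d = 0.000457 s.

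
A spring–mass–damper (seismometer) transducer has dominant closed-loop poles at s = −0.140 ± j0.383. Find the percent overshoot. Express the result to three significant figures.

%OS ≈ 31.7%

The poles are at −σ ± jω_d with σ = 0.140 and ω_d = 0.383, so ω_n = √(σ²+ω_d²) = 0.408 rad/s and ζ = σ/ω_n = 0.343.
%OS = 100·exp(−πζ/√(1−ζ²)) = 31.7%.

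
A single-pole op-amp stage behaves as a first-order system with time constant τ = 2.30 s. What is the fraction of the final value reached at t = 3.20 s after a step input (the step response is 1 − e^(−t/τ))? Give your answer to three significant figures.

y(t)/y_∞ = 1 − e^(−t/τ) = 1 − e^(−3.20/2.30) = 1 − e^(−1.39) = 0.751.

y/y_∞ ≈ 0.751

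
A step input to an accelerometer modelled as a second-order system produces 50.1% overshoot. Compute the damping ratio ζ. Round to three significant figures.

ζ ≈ 0.215

Inverting the overshoot relation: ζ = |ln 0.501|/√(π² + ln²0.501) = 0.215.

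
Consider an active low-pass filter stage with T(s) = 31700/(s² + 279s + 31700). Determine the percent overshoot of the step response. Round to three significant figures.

%OS ≈ 1.90%

Comparing the denominator to s² + 2ζω_n s + ω_n²: ω_n = √31700 = 178 rad/s, and 2ζω_n = 279 so ζ = 279/(2·178) = 0.784.
Overshoot: exp(−π·0.784/√(1−0.784²)) = 0.0190, i.e. 1.90%.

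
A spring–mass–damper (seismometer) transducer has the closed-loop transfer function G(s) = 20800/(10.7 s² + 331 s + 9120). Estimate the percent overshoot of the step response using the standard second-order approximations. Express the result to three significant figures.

%OS ≈ 14.1%

Dividing through by 10.7: denominator becomes s² + 30.93 s + 852.3.
So ω_n = √852.3 = 29.2 rad/s and ζ = 30.93/(2·29.2) = 0.530.
Overshoot: exp(−π·0.530/√(1−0.530²)) = 0.141, i.e. 14.1%.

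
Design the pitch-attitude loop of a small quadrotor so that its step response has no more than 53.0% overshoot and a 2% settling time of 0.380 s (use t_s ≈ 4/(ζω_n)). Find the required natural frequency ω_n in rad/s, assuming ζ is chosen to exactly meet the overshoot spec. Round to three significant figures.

ζ = −ln(OS)/√(π² + (ln OS)²). With OS = 0.530, ln OS = −0.6349 and ζ = 0.6349/3.205 = 0.198.
Then ω_n = 4/(ζ t_s) = 4/(0.198 × 0.380) = 53.1 rad/s.

ω_n ≈ 53.1 rad/s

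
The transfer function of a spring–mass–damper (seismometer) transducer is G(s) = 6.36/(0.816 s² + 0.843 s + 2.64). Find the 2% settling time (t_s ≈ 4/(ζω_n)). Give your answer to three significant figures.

Dividing through by 0.816: denominator becomes s² + 1.033 s + 3.235.
So ω_n = √3.235 = 1.80 rad/s and ζ = 1.033/(2·1.80) = 0.287.
t_s ≈ 4/(ζω_n) = 7.74 s.

t_s ≈ 7.74 s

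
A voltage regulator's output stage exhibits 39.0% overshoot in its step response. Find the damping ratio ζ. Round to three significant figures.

Inverting the overshoot relation: ζ = |ln 0.390|/√(π² + ln²0.390) = 0.287.

ζ ≈ 0.287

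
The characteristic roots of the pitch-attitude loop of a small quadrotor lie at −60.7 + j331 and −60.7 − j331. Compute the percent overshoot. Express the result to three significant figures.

%OS ≈ 56.2%

|pole| = ω_n = √(60.7² + 331²) = 337 rad/s; ζ = cos θ = σ/ω_n = 0.180.
Overshoot: exp(−π·0.180/√(1−0.180²)) = 0.562, i.e. 56.2%.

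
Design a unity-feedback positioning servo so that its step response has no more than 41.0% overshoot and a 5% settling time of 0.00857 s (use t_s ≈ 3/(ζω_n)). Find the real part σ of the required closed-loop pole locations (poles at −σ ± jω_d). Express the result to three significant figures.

σ ≈ 350

The settling-time spec alone fixes σ = ζω_n = 3/t_s = 3/0.00857 = 350.
(Overshoot then fixes ζ = 0.273 and hence ω_d = σ·√(1−ζ²)/ζ = 1230 rad/s.)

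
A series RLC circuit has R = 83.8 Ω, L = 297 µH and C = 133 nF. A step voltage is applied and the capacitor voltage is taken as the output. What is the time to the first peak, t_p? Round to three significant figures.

t_p ≈ 0.0000427 s

For a series RLC circuit (capacitor voltage as output), ω_n = 1/√(LC) = 1/√(297 µH · 133 nF) = 159000 rad/s.
ζ = (R/2)·√(C/L) = (83.8/2)·√(133 nF/297 µH) = 0.887.
The damped frequency ω_d = ω_n√(1−ζ²) = 73600 rad/s. t_p = π/ω_d = 0.0000427 s.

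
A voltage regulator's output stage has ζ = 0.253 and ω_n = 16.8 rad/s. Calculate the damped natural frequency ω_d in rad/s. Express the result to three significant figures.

ω_d ≈ 16.3 rad/s

ω_d = ω_n√(1−ζ²) = 16.8·√0.936 = 16.3 rad/s.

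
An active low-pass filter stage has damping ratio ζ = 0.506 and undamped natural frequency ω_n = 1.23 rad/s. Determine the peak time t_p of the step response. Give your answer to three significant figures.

t_p ≈ 2.96 s

The damped frequency is ω_d = ω_n√(1−ζ²) = 1.23·√(1−0.256) = 1.06 rad/s.
Peak time t_p = π/ω_d = π/1.06 = 2.96 s.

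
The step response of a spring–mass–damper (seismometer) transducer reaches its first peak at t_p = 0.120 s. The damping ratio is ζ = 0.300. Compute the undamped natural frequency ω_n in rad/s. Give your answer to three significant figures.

ω_n ≈ 27.4 rad/s

Peak time t_p = π/ω_d, so ω_d = π/t_p = π/0.120 = 26.2 rad/s.
ω_n = ω_d/√(1−ζ²) = 26.2/√0.910 = 27.4 rad/s.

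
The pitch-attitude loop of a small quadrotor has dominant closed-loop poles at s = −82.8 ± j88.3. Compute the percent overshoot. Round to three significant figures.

%OS ≈ 5.26%

The poles are at −σ ± jω_d with σ = 82.8 and ω_d = 88.3, so ω_n = √(σ²+ω_d²) = 121 rad/s and ζ = σ/ω_n = 0.684.
Overshoot: exp(−π·0.684/√(1−0.684²)) = 0.0526, i.e. 5.26%.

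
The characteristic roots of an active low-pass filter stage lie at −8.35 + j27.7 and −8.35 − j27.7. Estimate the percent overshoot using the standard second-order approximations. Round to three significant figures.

|pole| = ω_n = √(8.35² + 27.7²) = 28.9 rad/s; ζ = cos θ = σ/ω_n = 0.289.
%OS = 100·exp(−πζ/√(1−ζ²)) = 38.8%.

%OS ≈ 38.8%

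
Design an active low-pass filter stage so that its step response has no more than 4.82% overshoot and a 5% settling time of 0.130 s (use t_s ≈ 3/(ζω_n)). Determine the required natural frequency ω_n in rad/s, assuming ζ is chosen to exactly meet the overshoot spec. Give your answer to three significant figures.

ω_n ≈ 33.2 rad/s

Inverting the overshoot relation: ζ = |ln 0.0482|/√(π² + ln²0.0482) = 0.694.
From t_s ≈ 3/(ζω_n): ω_n = 3/(ζ·t_s) = 3/(0.694·0.130) = 33.2 rad/s.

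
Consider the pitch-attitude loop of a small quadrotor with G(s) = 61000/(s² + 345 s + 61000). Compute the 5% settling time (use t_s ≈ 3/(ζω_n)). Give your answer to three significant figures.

Matching coefficients with s² + 2ζω_n s + ω_n² gives ω_n² = 61000 ⇒ ω_n = 247 rad/s, and ζ = 345/(2ω_n) = 0.698.
t_s ≈ 3/(ζω_n) = 3/(0.698·247) = 0.0174 s.

t_s ≈ 0.0174 s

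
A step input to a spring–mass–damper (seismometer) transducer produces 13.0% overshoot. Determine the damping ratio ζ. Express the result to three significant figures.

ζ = −ln(OS)/√(π² + (ln OS)²). With OS = 0.130, ln OS = −2.040 and ζ = 2.040/3.746 = 0.545.

ζ ≈ 0.545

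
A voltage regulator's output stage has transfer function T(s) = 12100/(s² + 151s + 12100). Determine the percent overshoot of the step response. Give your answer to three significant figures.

%OS ≈ 5.16%

Matching coefficients with s² + 2ζω_n s + ω_n² gives ω_n² = 12100 ⇒ ω_n = 110 rad/s, and ζ = 151/(2ω_n) = 0.686.
%OS = 100·exp(−πζ/√(1−ζ²)) = 5.16%.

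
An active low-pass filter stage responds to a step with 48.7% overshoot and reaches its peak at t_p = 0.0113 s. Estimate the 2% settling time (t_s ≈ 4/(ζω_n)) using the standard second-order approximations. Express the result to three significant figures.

The overshoot fixes ζ = −ln(OS)/√(π²+ln²(OS)) = 0.223.
t_p = π/ω_d ⇒ ω_d = 278 rad/s; then ω_n = ω_d/√(1−ζ²) = 285 rad/s.
t_s ≈ 4/(ζω_n) = 4/(0.223·285) = 0.0628 s.

t_s ≈ 0.0628 s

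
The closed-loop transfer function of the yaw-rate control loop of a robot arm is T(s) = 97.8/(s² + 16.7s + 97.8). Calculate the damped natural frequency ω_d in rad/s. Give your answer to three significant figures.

ω_d ≈ 5.30 rad/s

Comparing the denominator to s² + 2ζω_n s + ω_n²: ω_n = √97.8 = 9.89 rad/s, and 2ζω_n = 16.7 so ζ = 16.7/(2·9.89) = 0.844.
The damped frequency ω_d = ω_n√(1−ζ²) = 5.30 rad/s.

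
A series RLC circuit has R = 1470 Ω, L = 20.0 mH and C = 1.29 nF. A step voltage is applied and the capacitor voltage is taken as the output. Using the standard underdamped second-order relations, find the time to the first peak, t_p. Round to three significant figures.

For a series RLC circuit (capacitor voltage as output), ω_n = 1/√(LC) = 1/√(20.0 mH · 1.29 nF) = 197000 rad/s.
ζ = (R/2)·√(C/L) = (1470/2)·√(1.29 nF/20.0 mH) = 0.187.
ω_d = ω_n√(1−ζ²) = 193000 rad/s. t_p = π/ω_d = 0.0000162 s.

t_p ≈ 0.0000162 s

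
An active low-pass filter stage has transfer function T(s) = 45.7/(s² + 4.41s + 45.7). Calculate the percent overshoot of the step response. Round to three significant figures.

Matching coefficients with s² + 2ζω_n s + ω_n² gives ω_n² = 45.7 ⇒ ω_n = 6.76 rad/s, and ζ = 4.41/(2ω_n) = 0.326.
%OS = 100 e^{−πζ/√(1−ζ²)} with ζ = 0.326 gives 33.8%.

%OS ≈ 33.8%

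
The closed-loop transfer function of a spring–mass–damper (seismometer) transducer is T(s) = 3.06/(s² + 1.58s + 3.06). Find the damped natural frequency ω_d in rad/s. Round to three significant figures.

Matching coefficients with s² + 2ζω_n s + ω_n² gives ω_n² = 3.06 ⇒ ω_n = 1.75 rad/s, and ζ = 1.58/(2ω_n) = 0.452.
ω_d = 1.75·√(1 − 0.452²) = 1.56 rad/s.

ω_d ≈ 1.56 rad/s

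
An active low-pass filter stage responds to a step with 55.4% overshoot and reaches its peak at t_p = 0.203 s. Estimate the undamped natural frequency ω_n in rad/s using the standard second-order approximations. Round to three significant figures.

ω_n ≈ 15.7 rad/s

The overshoot fixes ζ = −ln(OS)/√(π²+ln²(OS)) = 0.185.
From t_p = π/ω_d, ω_d = π/0.203 = 15.5 rad/s, so ω_n = ω_d/√(1−ζ²) = 15.7 rad/s.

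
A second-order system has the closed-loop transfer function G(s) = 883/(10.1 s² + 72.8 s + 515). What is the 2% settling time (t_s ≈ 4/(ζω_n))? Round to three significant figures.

t_s ≈ 1.11 s

Dividing through by 10.1: denominator becomes s² + 7.208 s + 50.99.
So ω_n = √50.99 = 7.14 rad/s and ζ = 7.208/(2·7.14) = 0.505.
t_s ≈ 4/(ζω_n) = 1.11 s.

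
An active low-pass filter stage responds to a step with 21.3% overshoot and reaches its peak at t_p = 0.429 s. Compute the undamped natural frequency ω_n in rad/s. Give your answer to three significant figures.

ω_n ≈ 8.16 rad/s

From the overshoot, ζ = −ln(OS)/√(π²+ln²(OS)) = 0.442.
From t_p = π/ω_d, ω_d = π/0.429 = 7.32 rad/s, so ω_n = ω_d/√(1−ζ²) = 8.16 rad/s.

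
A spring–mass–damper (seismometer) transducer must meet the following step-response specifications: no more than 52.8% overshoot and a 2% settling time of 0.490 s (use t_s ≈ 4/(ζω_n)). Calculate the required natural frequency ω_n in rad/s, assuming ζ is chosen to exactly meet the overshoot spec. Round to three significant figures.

ω_n ≈ 41.0 rad/s

From %OS = 100·exp(−πζ/√(1−ζ²)), invert to get ζ = −ln(OS)/√(π² + ln²(OS)) with OS = 0.528.
−ln 0.528 = 0.6387, so ζ = 0.6387/√(π² + 0.4079) = 0.199.
Then ω_n = 4/(ζ t_s) = 4/(0.199 × 0.490) = 41.0 rad/s.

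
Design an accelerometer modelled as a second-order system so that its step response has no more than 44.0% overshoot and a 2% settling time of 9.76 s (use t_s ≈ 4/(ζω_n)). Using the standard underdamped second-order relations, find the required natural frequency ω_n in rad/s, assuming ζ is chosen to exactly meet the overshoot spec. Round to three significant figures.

From %OS = 100·exp(−πζ/√(1−ζ²)), invert to get ζ = −ln(OS)/√(π² + ln²(OS)) with OS = 0.440.
−ln 0.440 = 0.8210, so ζ = 0.8210/√(π² + 0.6740) = 0.253.
Then ω_n = 4/(ζ t_s) = 4/(0.253 × 9.76) = 1.62 rad/s.

ω_n ≈ 1.62 rad/s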